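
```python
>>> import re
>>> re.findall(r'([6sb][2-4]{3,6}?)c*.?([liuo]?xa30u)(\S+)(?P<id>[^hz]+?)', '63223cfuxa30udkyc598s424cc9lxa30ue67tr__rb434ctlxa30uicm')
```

[('63223', 'uxa30u', 'dkyc598s424cc9lxa30ue67tr__rb434ctlxa30uic', 'm')]

The pattern matches one of [6sb], then 3 to 6 of a character in [2-4] (lazy) (captured); then zero or more of the literal 'c', then optionally any character; then optionally one of [liuo], then the literal 'xa3', then the literal '0u' (captured); then one or more of a non-whitespace character (captured); then one or more of any character except [hz] (lazy) (captured as 'id').
4 groups means the one result is a tuple of 4 captured strings — 1 here.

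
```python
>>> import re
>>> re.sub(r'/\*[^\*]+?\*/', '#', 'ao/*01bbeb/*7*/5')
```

Matches: at [10:15] → '/*7*/'.
Every occurrence is swapped for '#'.

'ao/*01bbeb#5'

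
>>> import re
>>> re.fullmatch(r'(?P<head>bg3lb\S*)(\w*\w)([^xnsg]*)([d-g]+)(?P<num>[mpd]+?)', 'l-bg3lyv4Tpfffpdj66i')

None

This matches the literal 'bg3', then the literal 'lb', then zero or more of a non-whitespace character (captured as 'head'); then zero or more of a word character, then a word character (captured); then zero or more of any character except [xnsg] (captured); then one or more of a character in [d-g] (captured); then one or more of one of [mpd] (lazy) (captured as 'num').
`fullmatch` succeeds only if the pattern covers the string from start to end.
Here the string isn't matched end-to-end, so the call returns None.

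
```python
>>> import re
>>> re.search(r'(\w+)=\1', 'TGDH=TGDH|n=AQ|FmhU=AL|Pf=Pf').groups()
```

('TGDH',)

The backreference `\1` re-matches whatever the first group consumed, character for character.
`re.search` scans for the first position where the pattern succeeds.
The match spans [0:9] → 'TGDH=TGDH'.
Captured: group 1 = 'TGDH'.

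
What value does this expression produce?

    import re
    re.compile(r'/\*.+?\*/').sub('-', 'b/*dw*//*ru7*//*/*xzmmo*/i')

'b---i'

With the lazy modifier that quantifier settles for the fewest repetitions that let the rest of the pattern succeed (the atoms after it are unaffected and can still be greedy).
Matches: at [1:7] → '/*dw*/'; at [7:14] → '/*ru7*/'; at [14:25] → '/*/*xzmmo*/'.
Each match is replaced by '-'.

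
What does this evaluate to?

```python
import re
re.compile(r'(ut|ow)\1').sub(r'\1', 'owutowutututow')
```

`\1` is not a pattern — it's the concrete string captured by group 1, re-applied verbatim.
Matches: at [6:10] → 'utut'.
Each match is replaced using the text its own group 1 captured.

'owutowututow'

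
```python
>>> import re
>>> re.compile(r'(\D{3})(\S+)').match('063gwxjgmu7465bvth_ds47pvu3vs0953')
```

None

`match` is anchored at position 0; if the pattern doesn't fit there, it returns None.
Here the string doesn't start with a match, so the call returns None.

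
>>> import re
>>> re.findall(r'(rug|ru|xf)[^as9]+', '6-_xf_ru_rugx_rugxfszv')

['xf']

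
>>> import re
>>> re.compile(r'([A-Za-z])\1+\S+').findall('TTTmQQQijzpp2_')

After group 1 captures some text, `\1` only succeeds where that same text appears again.
Scanning left to right: at [0:14] match 'TTTmQQQijzpp2_', group 1 = 'T'.
Because there's exactly one group, `findall` drops the full match and keeps group 1 from the one hit.

['T']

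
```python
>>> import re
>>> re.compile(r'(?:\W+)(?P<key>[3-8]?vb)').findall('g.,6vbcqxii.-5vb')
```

['6vb', '5vb']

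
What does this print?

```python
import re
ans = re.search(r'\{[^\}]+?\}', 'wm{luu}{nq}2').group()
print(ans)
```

The match spans [2:7] → '{luu}'.

{luu}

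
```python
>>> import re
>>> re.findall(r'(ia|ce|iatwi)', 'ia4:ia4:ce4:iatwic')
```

['ia', 'ia', 'ce', 'ia']

`|` is ordered: at each position the engine commits to the first alternative that works.
`findall` collects group 1 from each match (4 total).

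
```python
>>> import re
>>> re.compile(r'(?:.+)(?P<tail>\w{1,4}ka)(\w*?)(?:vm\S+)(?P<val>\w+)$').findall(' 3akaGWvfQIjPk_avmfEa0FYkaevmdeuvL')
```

[('Yka', 'e', 'L')]

Pattern: one or more of any character (non-capturing group); then 1 to 4 of a word character, then the literal 'ka' (captured as 'tail'); then zero or more of a word character (lazy) (captured); then the literal 'vm', then one or more of a non-whitespace character (non-capturing group); then one or more of a word character (captured as 'val'); then anchored at the end.
Walking the string: at [0:34] match ' 3akaGWvfQIjPk_avmfEa0FYkaevmdeuvL', groups = ('Yka', 'e', 'L').
With 3 capturing groups, `findall` returns a 3-tuple per match.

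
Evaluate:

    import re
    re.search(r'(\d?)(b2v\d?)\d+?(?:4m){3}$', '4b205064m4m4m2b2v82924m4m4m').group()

'2b2v82924m4m4m'

The match spans [13:27] → '2b2v82924m4m4m'.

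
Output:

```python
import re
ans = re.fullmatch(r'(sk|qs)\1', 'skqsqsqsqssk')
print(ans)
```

`re.fullmatch` is like wrapping the pattern in `^…$` (in single-line mode).
Here the string isn't matched end-to-end, so the call returns None.

None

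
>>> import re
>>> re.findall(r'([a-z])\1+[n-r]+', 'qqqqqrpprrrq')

A backreference is literal: `\1` must see the identical characters the first group matched.
With a single group, `findall` returns only what that group captured — 1 item.

['q']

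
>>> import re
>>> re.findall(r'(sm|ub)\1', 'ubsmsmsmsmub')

['sm', 'sm']

The backreference `\1` re-matches whatever the first group consumed, character for character.
With a single group, `findall` returns only what that group captured — 2 items.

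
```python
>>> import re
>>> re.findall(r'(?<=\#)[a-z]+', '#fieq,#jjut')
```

Lookahead/lookbehind check context without consuming it, so the matched span excludes the asserted characters.
With no groups in the pattern, `findall` gives back each whole match — 2 here.

['fieq', 'jjut']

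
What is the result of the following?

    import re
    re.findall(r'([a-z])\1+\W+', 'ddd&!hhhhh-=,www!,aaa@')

After group 1 captures some text, `\1` only succeeds where that same text appears again.
Matches: at [0:5] match 'ddd&!', group 1 = 'd'; at [5:13] match 'hhhhh-=,', group 1 = 'h'; at [13:18] match 'www!,', group 1 = 'w'; at [18:22] match 'aaa@', group 1 = 'a'.
One capturing group, so `findall` returns just the captured substring from each match — 4 in all.

['d', 'h', 'w', 'a']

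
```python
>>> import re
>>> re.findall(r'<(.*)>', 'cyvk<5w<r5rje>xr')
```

Matches: at [4:14] match '<5w<r5rje>', group 1 = '5w<r5rje'.
One capturing group, so `findall` returns just the captured substring from the one match — 1 in all.

['5w<r5rje']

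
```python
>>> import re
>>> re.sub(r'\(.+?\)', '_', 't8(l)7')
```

Every occurrence is swapped for '_'.

't8_7'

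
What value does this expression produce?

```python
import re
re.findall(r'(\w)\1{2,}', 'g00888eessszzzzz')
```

The backreference `\1` re-matches whatever the first group consumed, character for character.
One capturing group, so `findall` returns just the captured substring from each match — 3 in all.

['8', 's', 'z']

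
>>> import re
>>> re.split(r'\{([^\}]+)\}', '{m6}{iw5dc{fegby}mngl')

Matches to split on: at [0:4] → '{m6}'; at [4:17] → '{iw5dc{fegby}'.
Because the pattern has a capturing group, `split` also inserts each captured text between the pieces.

['', 'm6', '', 'iw5dc{fegby', 'mngl']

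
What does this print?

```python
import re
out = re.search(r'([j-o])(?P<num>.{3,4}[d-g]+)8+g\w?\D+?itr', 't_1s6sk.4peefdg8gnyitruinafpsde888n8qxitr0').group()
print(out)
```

k.4peefdg8gnyitr

The pattern matches a character in [j-o] (captured); then 3 to 4 of any character, then one or more of a character in [d-g] (captured as 'num'); then one or more of a literal '8', then a literal 'g', then optionally a word character; then one or more of a non-digit (lazy), then the literal 'itr'.
The match spans [6:22] → 'k.4peefdg8gnyitr'.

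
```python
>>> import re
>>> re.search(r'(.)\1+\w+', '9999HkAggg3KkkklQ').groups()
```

('9',)

The backreference `\1` re-matches whatever the first group consumed, character for character.
`re.search` tries every starting position until one works.
The match spans [0:17] → '9999HkAggg3KkkklQ'.
Captured: group 1 = '9'.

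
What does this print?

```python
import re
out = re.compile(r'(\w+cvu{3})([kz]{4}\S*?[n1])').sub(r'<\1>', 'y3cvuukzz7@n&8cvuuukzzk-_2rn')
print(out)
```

y3cvuukzz7@n&<8cvuuu>

Pattern: one or more of a word character, then the literal 'cv', then exactly 3 of the literal 'u' (captured); then exactly 4 of one of [kz], then zero or more of a non-whitespace character (lazy), then one of [n1] (captured).
Matches: at [13:28] → '8cvuuukzzk-_2rn'.
The replacement refers to a captured group, so each match is rewritten using its own captured text.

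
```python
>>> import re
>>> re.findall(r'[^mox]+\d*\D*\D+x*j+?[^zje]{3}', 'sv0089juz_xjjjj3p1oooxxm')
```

['sv0089juz_xjjjj3p1']

No capturing groups, so `findall` returns the 1 full match string.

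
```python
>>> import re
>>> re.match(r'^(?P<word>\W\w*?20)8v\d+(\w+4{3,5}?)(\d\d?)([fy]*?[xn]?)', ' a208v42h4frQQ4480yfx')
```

None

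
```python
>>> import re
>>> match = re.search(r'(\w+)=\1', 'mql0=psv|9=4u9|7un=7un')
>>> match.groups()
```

('7un',)

The match spans [15:22] → '7un=7un'.
Captured: group 1 = '7un'.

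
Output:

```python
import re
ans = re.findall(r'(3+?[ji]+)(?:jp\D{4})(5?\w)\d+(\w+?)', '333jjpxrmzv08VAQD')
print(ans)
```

[('333j', 'v', 'V')]

Pattern: one or more of a literal '3' (lazy), then one or more of one of [ji] (captured); then the literal 'jp', then exactly 4 of a non-digit (non-capturing group); then optionally the literal '5', then a word character (captured); then one or more of a digit; then one or more of a word character (lazy) (captured).
With 3 capturing groups, `findall` returns a 3-tuple per match.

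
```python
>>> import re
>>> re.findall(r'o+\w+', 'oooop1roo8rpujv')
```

This matches one or more of a literal 'o'; then one or more of a word character.
Since nothing is captured, `findall` lists the 1 matched substring directly.

['oooop1roo8rpujv']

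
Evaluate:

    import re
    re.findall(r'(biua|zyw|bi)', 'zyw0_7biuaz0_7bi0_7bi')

Branches in `(...|...)` are attempted left-to-right; the first branch that allows the whole pattern to succeed is taken.
Scanning left to right: at [0:3] match 'zyw', group 1 = 'zyw'; at [6:10] match 'biua', group 1 = 'biua'; at [14:16] match 'bi', group 1 = 'bi'; at [19:21] match 'bi', group 1 = 'bi'.
Because there's exactly one group, `findall` drops the full match and keeps group 1 from each hit.

['zyw', 'biua', 'bi', 'bi']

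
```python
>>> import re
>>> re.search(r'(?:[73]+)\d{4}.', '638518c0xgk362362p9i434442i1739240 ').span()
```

The pattern matches one or more of one of [73] (non-capturing group); then exactly 4 of a digit, then any character.
Unlike `match`, `search` isn't anchored — it looks for the pattern anywhere in the string.
The match spans [1:7] → '38518c'.

(1, 7)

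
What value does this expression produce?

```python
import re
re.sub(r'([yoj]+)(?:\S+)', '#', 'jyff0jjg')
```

This matches one or more of one of [yoj] (captured); then one or more of a non-whitespace character (non-capturing group).
Matches: at [0:8] → 'jyff0jjg'.
Every occurrence is swapped for '#'.

'#'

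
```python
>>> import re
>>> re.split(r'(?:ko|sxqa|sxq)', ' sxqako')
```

`|` is ordered: at each position the engine commits to the first alternative that works.
Matches to split on: at [1:5] → 'sxqa'; at [5:7] → 'ko'.
Each match becomes a cut point; 3 segments remain.

[' ', '', '']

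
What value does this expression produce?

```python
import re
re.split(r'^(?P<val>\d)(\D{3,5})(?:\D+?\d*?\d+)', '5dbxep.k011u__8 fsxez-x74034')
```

['', '5', 'dbxep', 'u__8 fsxez-x74034']

Because the pattern has a capturing group, `split` also inserts each captured text between the pieces.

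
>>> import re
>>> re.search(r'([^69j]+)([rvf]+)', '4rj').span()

(0, 2)

Pattern: one or more of any character except [69j] (captured); then one or more of one of [rvf] (captured).
The match spans [0:2] → '4r'.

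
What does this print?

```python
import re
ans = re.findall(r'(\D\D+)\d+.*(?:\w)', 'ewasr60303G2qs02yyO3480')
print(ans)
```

The pattern matches a non-digit, then one or more of a non-digit (captured); then one or more of a digit, then zero or more of any character; then a word character (non-capturing group).
Walking the string: at [0:23] match 'ewasr60303G2qs02yyO3480', group 1 = 'ewasr'.
One capturing group, so `findall` returns just the captured substring from the one match — 1 in all.

['ewasr']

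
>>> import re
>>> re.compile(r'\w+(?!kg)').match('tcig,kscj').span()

(0, 4)

With `match`, the pattern is implicitly anchored at the beginning.
The match spans [0:4] → 'tcig'.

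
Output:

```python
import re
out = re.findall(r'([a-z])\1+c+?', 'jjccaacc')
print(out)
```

['j', 'a']

The backreference `\1` re-matches whatever the first group consumed, character for character.
Matches: at [0:3] match 'jjc', group 1 = 'j'; at [4:7] match 'aac', group 1 = 'a'.
With a single group, `findall` returns only what that group captured — 2 items.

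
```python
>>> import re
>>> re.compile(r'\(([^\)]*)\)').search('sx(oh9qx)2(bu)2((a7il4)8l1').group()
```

'(oh9qx)'

Unlike `match`, `search` isn't anchored — it looks for the pattern anywhere in the string.
The match spans [2:9] → '(oh9qx)'.
Captured: group 1 = 'oh9qx'.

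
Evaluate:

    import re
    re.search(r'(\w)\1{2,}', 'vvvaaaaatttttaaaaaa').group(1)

'v'

`\1` is not a pattern — it's the concrete string captured by group 1, re-applied verbatim.
Unlike `match`, `search` isn't anchored — it looks for the pattern anywhere in the string.
The match spans [0:3] → 'vvv'.
Captured: group 1 = 'v'.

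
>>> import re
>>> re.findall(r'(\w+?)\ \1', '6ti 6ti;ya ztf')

['6ti']

After group 1 captures some text, `\1` only succeeds where that same text appears again.
Matches: at [0:7] match '6ti 6ti', group 1 = '6ti'.
One capturing group, so `findall` returns just the captured substring from the one match — 1 in all.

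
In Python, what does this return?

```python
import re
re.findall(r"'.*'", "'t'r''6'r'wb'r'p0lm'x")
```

["'t'r''6'r'wb'r'p0lm'"]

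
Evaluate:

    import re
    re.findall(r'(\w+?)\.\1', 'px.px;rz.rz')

A backreference is literal: `\1` must see the identical characters the first group matched.
With a single group, `findall` returns only what that group captured — 2 items.

['px', 'rz']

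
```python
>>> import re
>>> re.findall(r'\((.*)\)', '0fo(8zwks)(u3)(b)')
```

['8zwks)(u3)(b']

Scanning left to right: at [3:17] match '(8zwks)(u3)(b)', group 1 = '8zwks)(u3)(b'.
One capturing group, so `findall` returns just the captured substring from the one match — 1 in all.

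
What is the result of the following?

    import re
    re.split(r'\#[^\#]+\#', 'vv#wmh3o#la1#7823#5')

Matches to split on: at [2:9] → '#wmh3o#'; at [12:18] → '#7823#'.
Each match becomes a cut point; 3 segments remain.

['vv', 'la1', '5']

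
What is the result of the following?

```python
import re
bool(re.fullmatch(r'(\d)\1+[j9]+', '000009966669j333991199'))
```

False

For `fullmatch`, every character of the input must be accounted for by the pattern.
Here the string isn't matched end-to-end, so the call returns None, and `bool(None)` is False.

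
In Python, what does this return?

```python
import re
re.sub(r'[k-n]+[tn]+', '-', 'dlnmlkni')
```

`sub` substitutes '-' at each match site.

'd-i'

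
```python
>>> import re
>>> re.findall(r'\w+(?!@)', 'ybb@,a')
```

['yb', 'a']

Because the assertion is negative and zero-width, positions next to the forbidden text are skipped.
Walking the string: at [0:2] → 'yb'; at [5:6] → 'a'.
No capturing groups, so `findall` returns the 2 full match strings.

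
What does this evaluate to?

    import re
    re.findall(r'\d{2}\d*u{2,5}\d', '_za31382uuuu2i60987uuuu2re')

['31382uuuu2', '60987uuuu2']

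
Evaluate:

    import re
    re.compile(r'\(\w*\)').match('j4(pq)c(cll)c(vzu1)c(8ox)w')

`re.match` only tries the pattern at the start of the string.
Here position 0 doesn't satisfy it, so the call returns None.

None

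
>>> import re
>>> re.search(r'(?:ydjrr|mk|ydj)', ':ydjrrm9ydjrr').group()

'ydjrr'

The regex engine tests alternatives in the order written; an earlier branch that matches wins even if a later one would match more.
The match spans [1:6] → 'ydjrr'.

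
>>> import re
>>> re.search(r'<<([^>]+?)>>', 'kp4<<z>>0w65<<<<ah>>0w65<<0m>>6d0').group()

'<<z>>'

`search` walks the string left to right and returns the first match it finds.
The match spans [3:8] → '<<z>>'.
Captured: group 1 = 'z'.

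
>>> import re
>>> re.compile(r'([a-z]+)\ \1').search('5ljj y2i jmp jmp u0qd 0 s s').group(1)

'jmp'

The match spans [9:16] → 'jmp jmp'.
Captured: group 1 = 'jmp'.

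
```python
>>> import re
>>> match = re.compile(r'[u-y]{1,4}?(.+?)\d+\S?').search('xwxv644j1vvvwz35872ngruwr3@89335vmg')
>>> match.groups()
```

('wxv',)

The pattern matches 1 to 4 of a character in [u-y] (lazy); then one or more of any character (lazy) (captured); then one or more of a digit, then optionally a non-whitespace character.
A `+?`/`*?`/`{m,n}?` starts at its minimum and grows only as far as needed for what follows to match.
`re.search` scans for the first position where the pattern succeeds.
The match spans [0:8] → 'xwxv644j'.
Captured: group 1 = 'wxv'.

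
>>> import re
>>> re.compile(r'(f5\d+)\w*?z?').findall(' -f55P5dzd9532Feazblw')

The pattern matches the literal 'f5', then one or more of a digit (captured); then zero or more of a word character (lazy); then optionally a literal 'z'.
Matches: at [2:5] match 'f55', group 1 = 'f55'.
With a single group, `findall` returns only what that group captured — 1 item.

['f55']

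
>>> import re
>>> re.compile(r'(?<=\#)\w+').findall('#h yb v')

['h']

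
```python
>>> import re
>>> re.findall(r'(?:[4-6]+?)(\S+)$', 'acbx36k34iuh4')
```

This matches one or more of a character in [4-6] (lazy) (non-capturing group); then one or more of a non-whitespace character (captured); then anchored at the end.
Walking the string: at [5:13] match '6k34iuh4', group 1 = 'k34iuh4'.
`findall` collects group 1 from the one match (1 total).

['k34iuh4']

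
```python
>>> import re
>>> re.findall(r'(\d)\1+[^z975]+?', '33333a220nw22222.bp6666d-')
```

['3', '2', '2', '6']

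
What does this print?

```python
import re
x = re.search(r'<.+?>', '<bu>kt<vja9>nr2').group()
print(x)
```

With the lazy modifier that quantifier settles for the fewest repetitions that let the rest of the pattern succeed (the atoms after it are unaffected and can still be greedy).
`search` walks the string left to right and returns the first match it finds.
The match spans [0:4] → '<bu>'.

<bu>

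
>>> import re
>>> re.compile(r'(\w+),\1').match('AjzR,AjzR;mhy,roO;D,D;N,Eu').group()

'AjzR,AjzR'

After group 1 captures some text, `\1` only succeeds where that same text appears again.
`re.match` only tries the pattern at the start of the string.
The match spans [0:9] → 'AjzR,AjzR'.
Captured: group 1 = 'AjzR'.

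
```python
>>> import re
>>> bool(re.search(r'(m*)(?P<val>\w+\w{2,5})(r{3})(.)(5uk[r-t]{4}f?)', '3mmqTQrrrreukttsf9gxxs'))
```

This matches zero or more of a literal 'm' (captured); then one or more of a word character, then 2 to 5 of a word character (captured as 'val'); then exactly 3 of a literal 'r' (captured); then any character (captured); then the literal '5uk', then exactly 4 of a character in [r-t], then optionally a literal 'f' (captured).
`re.search` scans for the first position where the pattern succeeds.
Here the pattern never matches, so the call returns None, and `bool(None)` is False.

False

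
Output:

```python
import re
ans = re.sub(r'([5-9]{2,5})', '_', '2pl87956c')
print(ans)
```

2pl_c

This matches 2 to 5 of a character in [5-9] (captured).
Matches: at [3:8] → '87956'.
Every occurrence is swapped for '_'.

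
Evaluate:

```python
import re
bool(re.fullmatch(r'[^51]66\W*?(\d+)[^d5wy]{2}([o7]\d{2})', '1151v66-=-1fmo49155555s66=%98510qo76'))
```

False

The pattern matches any character except [51], then the literal '66', then zero or more of a non-word character (lazy); then one or more of a digit (captured); then exactly 2 of any character except [d5wy]; then one of [o7], then exactly 2 of a digit (captured).
`re.fullmatch` is like wrapping the pattern in `^…$` (in single-line mode).
Here the pattern can't cover the whole string, so the call returns None, and `bool(None)` is False.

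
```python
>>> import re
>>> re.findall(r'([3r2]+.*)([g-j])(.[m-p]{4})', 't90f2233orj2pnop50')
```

[('2233or', 'j', '2pnop')]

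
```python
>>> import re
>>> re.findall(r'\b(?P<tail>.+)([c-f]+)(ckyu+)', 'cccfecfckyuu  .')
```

This matches a word boundary (`\b`, zero-width); then one or more of any character (captured as 'tail'); then one or more of a character in [c-f] (captured); then the literal 'cky', then one or more of a literal 'u' (captured).
`findall` packs the 3 group values into a tuple for every match.

[('cccfec', 'f', 'ckyuu')]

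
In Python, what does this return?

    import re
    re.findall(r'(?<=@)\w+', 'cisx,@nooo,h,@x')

Lookahead/lookbehind check context without consuming it, so the matched span excludes the asserted characters.
Matches: at [6:10] → 'nooo'; at [14:15] → 'x'.
No capturing groups, so `findall` returns the 2 full match strings.

['nooo', 'x']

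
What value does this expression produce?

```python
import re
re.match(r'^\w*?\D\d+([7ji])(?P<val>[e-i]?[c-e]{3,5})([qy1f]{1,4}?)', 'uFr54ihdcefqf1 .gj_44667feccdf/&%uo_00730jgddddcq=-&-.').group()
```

'uFr54ihdcef'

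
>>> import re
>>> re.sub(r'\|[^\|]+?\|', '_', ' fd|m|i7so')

' fd_i7so'

Matches: at [3:6] → '|m|'.
Each match is replaced by '_'.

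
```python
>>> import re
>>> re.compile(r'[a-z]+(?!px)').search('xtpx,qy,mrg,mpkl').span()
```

(0, 4)

The negative lookaround is zero-width — it rules out positions where the adjacent text would match, without consuming anything.
The match spans [0:4] → 'xtpx'.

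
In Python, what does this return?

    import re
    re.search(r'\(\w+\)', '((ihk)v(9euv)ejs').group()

'(ihk)'

`re.search` tries every starting position until one works.
The match spans [1:6] → '(ihk)'.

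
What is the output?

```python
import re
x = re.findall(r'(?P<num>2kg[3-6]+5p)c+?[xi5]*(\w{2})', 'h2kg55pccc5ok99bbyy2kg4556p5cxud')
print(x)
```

[('2kg55p', 'cc')]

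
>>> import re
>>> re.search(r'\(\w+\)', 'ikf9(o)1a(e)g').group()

'(o)'

The match spans [4:7] → '(o)'.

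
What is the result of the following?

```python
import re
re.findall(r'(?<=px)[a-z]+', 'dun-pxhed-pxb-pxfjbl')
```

['hed', 'b', 'fjbl']

Because the assertion is zero-width, the text it checks is not consumed and won't appear in the result.
Walking the string: at [6:9] → 'hed'; at [12:13] → 'b'; at [16:20] → 'fjbl'.
No capturing groups, so `findall` returns the 3 full match strings.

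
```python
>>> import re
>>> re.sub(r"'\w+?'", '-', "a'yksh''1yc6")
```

"a-'1yc6"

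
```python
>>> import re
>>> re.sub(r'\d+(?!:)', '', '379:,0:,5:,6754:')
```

Because the assertion is negative and zero-width, positions next to the forbidden text are skipped.
Every occurrence is swapped for ''.

'9:,0:,5:,4:'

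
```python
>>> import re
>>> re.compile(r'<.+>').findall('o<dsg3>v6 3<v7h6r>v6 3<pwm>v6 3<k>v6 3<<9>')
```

Matches: at [1:42] → '<dsg3>v6 3<v7h6r>v6 3<pwm>v6 3<k>v6 3<<9>'.
`findall` yields the raw match text (1 of them) because the pattern has no groups.

['<dsg3>v6 3<v7h6r>v6 3<pwm>v6 3<k>v6 3<<9>']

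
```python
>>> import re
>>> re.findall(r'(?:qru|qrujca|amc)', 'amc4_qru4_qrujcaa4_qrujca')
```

['amc', 'qru', 'qru', 'qru']

Alternation isn't longest-match — the leftmost alternative that fits at this position is chosen.
Walking the string: at [0:3] → 'amc'; at [5:8] → 'qru'; at [10:13] → 'qru'; at [19:22] → 'qru'.
Since nothing is captured, `findall` lists the 4 matched substrings directly.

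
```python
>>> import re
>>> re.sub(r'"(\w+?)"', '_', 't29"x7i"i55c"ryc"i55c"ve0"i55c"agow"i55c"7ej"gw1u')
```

't29_i55c_i55c_i55c_i55c_gw1u'

`sub` substitutes '_' at each match site.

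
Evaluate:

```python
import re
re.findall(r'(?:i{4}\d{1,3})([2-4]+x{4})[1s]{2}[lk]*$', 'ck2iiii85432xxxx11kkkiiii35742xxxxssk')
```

Pattern: exactly 4 of a literal 'i', then 1 to 3 of a digit (non-capturing group); then one or more of a character in [2-4], then exactly 4 of the literal 'x' (captured); then exactly 2 of one of [1s], then zero or more of one of [lk]; then anchored at the end.
Because there's exactly one group, `findall` drops the full match and keeps group 1 from the one hit.

['42xxxx']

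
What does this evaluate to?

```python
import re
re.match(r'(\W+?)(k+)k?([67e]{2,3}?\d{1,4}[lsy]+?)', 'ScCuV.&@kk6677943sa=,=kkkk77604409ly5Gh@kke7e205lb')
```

None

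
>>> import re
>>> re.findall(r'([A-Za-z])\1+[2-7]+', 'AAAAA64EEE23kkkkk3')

['A', 'E', 'k']

After group 1 captures some text, `\1` only succeeds where that same text appears again.
Scanning left to right: at [0:7] match 'AAAAA64', group 1 = 'A'; at [7:12] match 'EEE23', group 1 = 'E'; at [12:18] match 'kkkkk3', group 1 = 'k'.
With a single group, `findall` returns only what that group captured — 3 items.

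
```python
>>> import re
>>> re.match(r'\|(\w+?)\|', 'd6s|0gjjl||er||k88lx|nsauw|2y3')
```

`re.match` won't scan ahead — the pattern has to work from the very first character.
Here the pattern fails at index 0, so the call returns None.

None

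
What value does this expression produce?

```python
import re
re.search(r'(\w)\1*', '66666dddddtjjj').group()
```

'66666'

After group 1 captures some text, `\1` only succeeds where that same text appears again.
The match spans [0:5] → '66666'.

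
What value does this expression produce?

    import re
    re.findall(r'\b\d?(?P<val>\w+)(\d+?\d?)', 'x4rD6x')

The pattern matches a word boundary (`\b`, zero-width); then optionally a digit; then one or more of a word character (captured as 'val'); then one or more of a digit (lazy), then optionally a digit (captured).
Walking the string: at [0:5] match 'x4rD6', groups = ('x4rD', '6').
With 2 capturing groups, `findall` returns a 2-tuple per match.

[('x4rD', '6')]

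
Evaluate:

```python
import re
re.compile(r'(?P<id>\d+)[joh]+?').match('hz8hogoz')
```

`re.match` only tries the pattern at the start of the string.
Here position 0 doesn't satisfy it, so the call returns None.

None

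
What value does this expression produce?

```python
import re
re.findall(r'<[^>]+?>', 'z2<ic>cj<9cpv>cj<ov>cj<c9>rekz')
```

Walking the string: at [2:6] → '<ic>'; at [8:14] → '<9cpv>'; at [16:20] → '<ov>'; at [22:26] → '<c9>'.
With no groups in the pattern, `findall` gives back each whole match — 4 here.

['<ic>', '<9cpv>', '<ov>', '<c9>']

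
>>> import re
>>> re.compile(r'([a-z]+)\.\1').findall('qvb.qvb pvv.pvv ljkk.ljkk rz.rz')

A backreference is literal: `\1` must see the identical characters the first group matched.
Because there's exactly one group, `findall` drops the full match and keeps group 1 from each hit.

['qvb', 'pvv', 'ljkk', 'rz']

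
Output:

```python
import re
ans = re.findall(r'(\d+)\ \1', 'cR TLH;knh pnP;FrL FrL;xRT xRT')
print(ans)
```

`\1` is not a pattern — it's the concrete string captured by group 1, re-applied verbatim.
`findall` collects group 1 from each match (0 total).
Nothing in the string satisfies the pattern, so the list is empty.

[]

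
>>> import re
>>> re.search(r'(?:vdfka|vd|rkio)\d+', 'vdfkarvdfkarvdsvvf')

None

`re.search` scans for the first position where the pattern succeeds.
Here the pattern never matches, so the call returns None.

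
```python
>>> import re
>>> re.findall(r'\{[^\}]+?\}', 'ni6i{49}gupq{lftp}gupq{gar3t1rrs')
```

['{49}', '{lftp}']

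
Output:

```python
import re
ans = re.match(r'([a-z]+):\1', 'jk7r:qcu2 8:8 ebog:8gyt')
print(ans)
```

None

The backreference `\1` re-matches whatever the first group consumed, character for character.
`re.match` won't scan ahead — the pattern has to work from the very first character.
Here position 0 doesn't satisfy it, so the call returns None.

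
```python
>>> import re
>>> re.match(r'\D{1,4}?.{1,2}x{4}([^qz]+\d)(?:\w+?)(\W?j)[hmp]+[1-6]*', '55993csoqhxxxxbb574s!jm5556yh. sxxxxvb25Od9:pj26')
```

With `match`, the pattern is implicitly anchored at the beginning.
Here the pattern fails at index 0, so the call returns None.

None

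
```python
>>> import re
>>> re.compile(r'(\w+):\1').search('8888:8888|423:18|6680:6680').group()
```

'8888:8888'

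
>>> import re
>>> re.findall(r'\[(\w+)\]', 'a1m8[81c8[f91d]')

['f91d']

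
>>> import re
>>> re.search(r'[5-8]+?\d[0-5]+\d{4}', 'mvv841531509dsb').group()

The match spans [3:12] → '841531509'.

'841531509'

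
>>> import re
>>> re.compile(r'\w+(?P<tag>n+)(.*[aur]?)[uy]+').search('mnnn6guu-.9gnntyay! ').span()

(0, 18)

This matches one or more of a word character; then one or more of a literal 'n' (captured as 'tag'); then zero or more of any character, then optionally one of [aur] (captured); then one or more of one of [uy].
`re.search` tries every starting position until one works.
The match spans [0:18] → 'mnnn6guu-.9gnntyay'.
Captured: group 1 = 'n', group 2 = '6guu-.9gnntya'.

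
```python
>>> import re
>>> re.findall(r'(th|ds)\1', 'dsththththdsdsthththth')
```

After group 1 captures some text, `\1` only succeeds where that same text appears again.
Matches: at [2:6] match 'thth', group 1 = 'th'; at [6:10] match 'thth', group 1 = 'th'; at [10:14] match 'dsds', group 1 = 'ds'; at [14:18] match 'thth', group 1 = 'th'; at [18:22] match 'thth', group 1 = 'th'.
One capturing group, so `findall` returns just the captured substring from each match — 5 in all.

['th', 'th', 'ds', 'th', 'th']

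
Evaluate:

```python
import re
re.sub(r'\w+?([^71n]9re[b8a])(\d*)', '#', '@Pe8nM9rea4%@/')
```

'@#%@/'

Pattern: one or more of a word character (lazy); then any character except [71n], then the literal '9re', then one of [b8a] (captured); then zero or more of a digit (captured).
Every occurrence is swapped for '#'.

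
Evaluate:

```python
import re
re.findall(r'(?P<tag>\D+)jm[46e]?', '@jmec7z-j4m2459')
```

['@']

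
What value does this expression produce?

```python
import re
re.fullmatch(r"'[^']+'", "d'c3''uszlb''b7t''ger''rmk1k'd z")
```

For `fullmatch`, every character of the input must be accounted for by the pattern.
Here the string isn't matched end-to-end, so the call returns None.

None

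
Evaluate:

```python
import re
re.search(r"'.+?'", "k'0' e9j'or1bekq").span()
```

Because the quantifier is non-greedy, it stops expanding at the earliest point where the rest of the pattern can succeed.
The match spans [1:4] → "'0'".

(1, 4)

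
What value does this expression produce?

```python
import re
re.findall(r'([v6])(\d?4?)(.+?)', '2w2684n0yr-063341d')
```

With the lazy modifier that quantifier settles for the fewest repetitions that let the rest of the pattern succeed (the atoms after it are unaffected and can still be greedy).
Multiple groups make `findall` return tuples — one 3-tuple for each match.

[('6', '84', 'n'), ('6', '3', '3')]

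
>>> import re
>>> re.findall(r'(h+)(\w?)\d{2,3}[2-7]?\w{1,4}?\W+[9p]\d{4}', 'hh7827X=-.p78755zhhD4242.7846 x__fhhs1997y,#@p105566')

[('hh', '7'), ('hh', 's')]

The pattern matches one or more of a literal 'h' (captured); then optionally a word character (captured); then 2 to 3 of a digit, then optionally a character in [2-7], then 1 to 4 of a word character (lazy); then one or more of a non-word character, then one of [9p], then exactly 4 of a digit.
2 groups means each result is a tuple of 2 captured strings — 2 here.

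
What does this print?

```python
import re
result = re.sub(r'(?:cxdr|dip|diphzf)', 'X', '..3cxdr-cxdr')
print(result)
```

Matches: at [3:7] → 'cxdr'; at [8:12] → 'cxdr'.
Every occurrence is swapped for 'X'.

..3X-X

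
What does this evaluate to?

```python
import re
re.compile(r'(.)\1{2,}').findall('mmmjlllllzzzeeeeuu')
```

`\1` is not a pattern — it's the concrete string captured by group 1, re-applied verbatim.
`findall` collects group 1 from each match (4 total).

['m', 'l', 'z', 'e']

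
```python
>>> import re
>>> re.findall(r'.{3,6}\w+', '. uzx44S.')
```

With no groups in the pattern, `findall` gives back each whole match — 1 here.

['. uzx44S']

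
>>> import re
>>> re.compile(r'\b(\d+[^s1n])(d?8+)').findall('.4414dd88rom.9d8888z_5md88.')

[('4414d', 'd88'), ('9d', '8888')]

This matches a word boundary (`\b`, zero-width); then one or more of a digit, then any character except [s1n] (captured); then optionally a literal 'd', then one or more of a literal '8' (captured).
With 2 capturing groups, `findall` returns a 2-tuple per match.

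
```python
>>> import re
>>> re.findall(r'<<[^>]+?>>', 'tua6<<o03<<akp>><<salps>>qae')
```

No capturing groups, so `findall` returns the 2 full match strings.

['<<o03<<akp>>', '<<salps>>']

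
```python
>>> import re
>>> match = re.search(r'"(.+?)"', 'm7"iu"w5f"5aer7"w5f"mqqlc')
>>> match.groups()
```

The match spans [2:6] → '"iu"'.
Captured: group 1 = 'iu'.

('iu',)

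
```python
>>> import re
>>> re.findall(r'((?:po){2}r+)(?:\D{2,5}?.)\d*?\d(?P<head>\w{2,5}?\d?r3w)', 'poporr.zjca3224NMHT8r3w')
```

This matches the literal 'po' repeated 2 times, then one or more of the literal 'r' (captured); then 2 to 5 of a non-digit (lazy), then any character (non-capturing group); then zero or more of a digit (lazy), then a digit; then 2 to 5 of a word character (lazy), then optionally a digit, then the literal 'r3w' (captured as 'head').
A non-greedy quantifier consumes as few characters as it can — just enough that the remainder of the pattern still matches from where it stops; whatever follows it matches normally.
Walking the string: at [0:23] match 'poporr.zjca3224NMHT8r3w', groups = ('poporr', '4NMHT8r3w').
2 groups means the one result is a tuple of 2 captured strings — 1 here.

[('poporr', '4NMHT8r3w')]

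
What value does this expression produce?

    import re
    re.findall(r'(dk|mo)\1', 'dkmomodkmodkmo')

The backreference `\1` re-matches whatever the first group consumed, character for character.
With a single group, `findall` returns only what that group captured — 1 item.

['mo']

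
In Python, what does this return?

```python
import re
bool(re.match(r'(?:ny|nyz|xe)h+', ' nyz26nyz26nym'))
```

False

`re.match` only tries the pattern at the start of the string.
Here position 0 doesn't satisfy it, so the call returns None, and `bool(None)` is False.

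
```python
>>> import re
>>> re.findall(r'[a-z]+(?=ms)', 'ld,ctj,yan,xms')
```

['x']

The lookaround is zero-width — it requires the adjacent text to match without consuming it, so the asserted text isn't part of the match.
Scanning left to right: at [11:12] → 'x'.
`findall` yields the raw match text (1 of them) because the pattern has no groups.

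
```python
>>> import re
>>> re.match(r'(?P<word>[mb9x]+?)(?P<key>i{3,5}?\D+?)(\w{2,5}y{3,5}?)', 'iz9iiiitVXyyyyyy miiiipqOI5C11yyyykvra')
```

None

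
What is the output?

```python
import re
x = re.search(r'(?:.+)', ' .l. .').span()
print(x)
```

(0, 6)

Pattern: one or more of any character (non-capturing group).
`re.search` scans for the first position where the pattern succeeds.
The match spans [0:6] → ' .l. .'.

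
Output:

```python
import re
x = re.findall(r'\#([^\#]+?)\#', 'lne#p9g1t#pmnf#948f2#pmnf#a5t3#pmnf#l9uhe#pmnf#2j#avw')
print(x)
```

With a single group, `findall` returns only what that group captured — 5 items.

['p9g1t', '948f2', 'a5t3', 'l9uhe', '2j']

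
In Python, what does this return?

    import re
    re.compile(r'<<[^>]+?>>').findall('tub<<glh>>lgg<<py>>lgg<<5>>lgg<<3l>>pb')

['<<glh>>', '<<py>>', '<<5>>', '<<3l>>']

With no groups in the pattern, `findall` gives back each whole match — 4 here.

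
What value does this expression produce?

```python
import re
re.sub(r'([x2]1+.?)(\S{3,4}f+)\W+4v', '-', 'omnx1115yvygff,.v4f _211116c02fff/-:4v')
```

'omnx1115yvygff,.v4f _-'

The pattern matches one of [x2], then one or more of a literal '1', then optionally any character (captured); then 3 to 4 of a non-whitespace character, then one or more of the literal 'f' (captured); then one or more of a non-word character, then the literal '4v'.
Matches: at [21:38] → '211116c02fff/-:4v'.
Each match is replaced by '-'.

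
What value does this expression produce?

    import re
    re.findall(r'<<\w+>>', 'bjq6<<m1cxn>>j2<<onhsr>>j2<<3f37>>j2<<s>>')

With no groups in the pattern, `findall` gives back each whole match — 4 here.

['<<m1cxn>>', '<<onhsr>>', '<<3f37>>', '<<s>>']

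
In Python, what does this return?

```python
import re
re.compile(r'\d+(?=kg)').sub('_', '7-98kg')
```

'7-_kg'

The positive lookaround only admits positions where the adjacent text matches; those characters stay outside the span.
Matches: at [2:4] → '98'.
Every occurrence is swapped for '_'.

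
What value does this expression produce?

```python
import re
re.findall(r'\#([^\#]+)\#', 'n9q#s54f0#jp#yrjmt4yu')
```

Walking the string: at [3:10] match '#s54f0#', group 1 = 's54f0'.
`findall` collects group 1 from the one match (1 total).

['s54f0']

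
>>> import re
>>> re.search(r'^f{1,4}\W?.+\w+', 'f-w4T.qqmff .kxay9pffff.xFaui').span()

Pattern: anchored at the start of the string; then 1 to 4 of the literal 'f', then optionally a non-word character; then one or more of any character, then one or more of a word character.
`re.search` scans for the first position where the pattern succeeds.
The match spans [0:29] → 'f-w4T.qqmff .kxay9pffff.xFaui'.

(0, 29)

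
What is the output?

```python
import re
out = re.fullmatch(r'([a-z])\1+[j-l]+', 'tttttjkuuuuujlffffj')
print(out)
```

A backreference is literal: `\1` must see the identical characters the first group matched.
`re.fullmatch` requires the pattern to consume the entire string.
Here there's no way to consume every character, so the call returns None.

None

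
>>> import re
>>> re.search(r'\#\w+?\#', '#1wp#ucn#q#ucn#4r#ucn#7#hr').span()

(0, 5)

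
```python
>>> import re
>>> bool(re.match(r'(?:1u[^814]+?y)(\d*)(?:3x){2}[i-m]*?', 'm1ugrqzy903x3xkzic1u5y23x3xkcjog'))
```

False

This matches the literal '1u', then one or more of any character except [814] (lazy), then the literal 'y' (non-capturing group); then zero or more of a digit (captured); then the literal '3x' repeated 2 times, then zero or more of a character in [i-m] (lazy).
`re.match` won't scan ahead — the pattern has to work from the very first character.
Here position 0 doesn't satisfy it, so the call returns None, and `bool(None)` is False.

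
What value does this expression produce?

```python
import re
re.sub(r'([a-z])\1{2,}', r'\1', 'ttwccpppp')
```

'ttwccp'

A backreference is literal: `\1` must see the identical characters the first group matched.
`\1` in the replacement pulls in group 1's text for each match.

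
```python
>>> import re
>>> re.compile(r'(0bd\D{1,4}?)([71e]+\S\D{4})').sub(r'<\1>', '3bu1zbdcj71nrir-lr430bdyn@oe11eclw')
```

'3bu1zbdcj71nrir-lr43<0bdyn@o>'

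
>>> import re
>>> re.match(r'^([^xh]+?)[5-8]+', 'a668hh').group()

`re.match` only tries the pattern at the start of the string.
The match spans [0:4] → 'a668'.

'a668'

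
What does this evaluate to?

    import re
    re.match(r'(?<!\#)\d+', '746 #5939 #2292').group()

`re.match` won't scan ahead — the pattern has to work from the very first character.
The match spans [0:3] → '746'.

'746'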